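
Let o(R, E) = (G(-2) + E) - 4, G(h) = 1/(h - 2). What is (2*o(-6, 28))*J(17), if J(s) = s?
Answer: 1615/2 ≈ 807.50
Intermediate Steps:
G(h) = 1/(-2 + h)
o(R, E) = -17/4 + E (o(R, E) = (1/(-2 - 2) + E) - 4 = (1/(-4) + E) - 4 = (-¼ + E) - 4 = -17/4 + E)
(2*o(-6, 28))*J(17) = (2*(-17/4 + 28))*17 = (2*(95/4))*17 = (95/2)*17 = 1615/2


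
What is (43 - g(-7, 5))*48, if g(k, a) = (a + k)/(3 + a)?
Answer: 2076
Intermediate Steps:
g(k, a) = (a + k)/(3 + a)
(43 - g(-7, 5))*48 = (43 - (5 - 7)/(3 + 5))*48 = (43 - (-2)/8)*48 = (43 - 1*(-¼))*48 = (43 + ¼)*48 = (173/4)*48 = 2076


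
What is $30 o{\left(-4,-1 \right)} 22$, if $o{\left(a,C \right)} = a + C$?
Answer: $-3300$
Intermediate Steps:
$o{\left(a,C \right)} = C + a$
$30 o{\left(-4,-1 \right)} 22 = 30 \left(-1 - 4\right) 22 = 30 \left(-5\right) 22 = \left(-150\right) 22 = -3300$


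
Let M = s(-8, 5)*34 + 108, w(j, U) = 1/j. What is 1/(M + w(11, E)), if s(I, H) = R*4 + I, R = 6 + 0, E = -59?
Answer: 11/7173 ≈ 0.0015335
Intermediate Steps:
R = 6
s(I, H) = 24 + I (s(I, H) = 6*4 + I = 24 + I)
M = 652 (M = (24 - 8)*34 + 108 = 16*34 + 108 = 544 + 108 = 652)
1/(M + w(11, E)) = 1/(652 + 1/11) = 1/(7173/11) = 11/7173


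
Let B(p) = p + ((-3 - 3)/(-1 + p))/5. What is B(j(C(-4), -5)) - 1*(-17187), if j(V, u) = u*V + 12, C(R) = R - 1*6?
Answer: 5260939/305 ≈ 17249.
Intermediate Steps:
C(R) = -6 + R (C(R) = R - 6 = -6 + R)
j(V, u) = 12 + V*u (j(V, u) = V*u + 12 = 12 + V*u)
B(p) = p - 6/(5*(-1 + p)) (B(p) = p + (-6/(-1 + p))/5 = p - 6/(5*(-1 + p)))
B(j(C(-4), -5)) - 1*(-17187) = (-6/5 + (12 + (-6 - 4)*(-5))² - (12 + (-6 - 4)*(-5)))/(-1 + (12 + (-6 - 4)*(-5))) - 1*(-17187) = (-6/5 + (12 - 10*(-5))² - (12 - 10*(-5)))/(-1 + (12 - 10*(-5))) + 17187 = (-6/5 + (12 + 50)² - (12 + 50))/(-1 + (12 + 50)) + 17187 = (-6/5 + 62² - 1*62)/(-1 + 62) + 17187 = (-6/5 + 3844 - 62)/61 + 17187 = (1/61)*(18904/5) + 17187 = 18904/305 + 17187 = 5260939/305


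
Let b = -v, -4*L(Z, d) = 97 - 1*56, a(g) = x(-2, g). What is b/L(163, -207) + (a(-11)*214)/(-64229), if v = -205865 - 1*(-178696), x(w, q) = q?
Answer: -634550390/239399 ≈ -2650.6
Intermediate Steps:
a(g) = g
v = -27169 (v = -205865 + 178696 = -27169)
L(Z, d) = -41/4 (L(Z, d) = -(97 - 1*56)/4 = -(97 - 56)/4 = -¼*41 = -41/4)
b = 27169 (b = -1*(-27169) = 27169)
b/L(163, -207) + (a(-11)*214)/(-64229) = 27169/(-41/4) - 11*214/(-64229) = 27169*(-4/41) - 2354*(-1/64229) = -108676/41 + 214/5839 = -634550390/239399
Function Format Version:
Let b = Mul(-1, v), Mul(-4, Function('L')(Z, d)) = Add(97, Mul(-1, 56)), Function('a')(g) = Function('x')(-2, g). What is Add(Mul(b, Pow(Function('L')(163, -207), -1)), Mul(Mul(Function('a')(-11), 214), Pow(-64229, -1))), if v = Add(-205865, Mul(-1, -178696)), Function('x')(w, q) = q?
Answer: Rational(-634550390, 239399) ≈ -2650.6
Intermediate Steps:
Function('a')(g) = g
v = -27169 (v = Add(-205865, 178696) = -27169)
Function('L')(Z, d) = Rational(-41, 4) (Function('L')(Z, d) = Mul(Rational(-1, 4), Add(97, Mul(-1, 56))) = Mul(Rational(-1, 4), Add(97, -56)) = Mul(Rational(-1, 4), 41) = Rational(-41, 4))
b = 27169 (b = Mul(-1, -27169) = 27169)
Add(Mul(b, Pow(Function('L')(163, -207), -1)), Mul(Mul(Function('a')(-11), 214), Pow(-64229, -1))) = Add(Mul(27169, Pow(Rational(-41, 4), -1)), Mul(Mul(-11, 214), Pow(-64229, -1))) = Add(Mul(27169, Rational(-4, 41)), Mul(-2354, Rational(-1, 64229))) = Add(Rational(-108676, 41), Rational(214, 5839)) = Rational(-634550390, 239399)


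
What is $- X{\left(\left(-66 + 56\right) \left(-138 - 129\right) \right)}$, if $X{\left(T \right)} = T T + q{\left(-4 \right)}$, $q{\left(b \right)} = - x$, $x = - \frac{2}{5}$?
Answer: $- \frac{35644502}{5} \approx -7.1289 \cdot 10^{6}$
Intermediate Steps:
$x = - \frac{2}{5}$ ($x = \left(-2\right) \frac{1}{5} = - \frac{2}{5} \approx -0.4$)
$q{\left(b \right)} = \frac{2}{5}$ ($q{\left(b \right)} = \left(-1\right) \left(- \frac{2}{5}\right) = \frac{2}{5}$)
$X{\left(T \right)} = \frac{2}{5} + T^{2}$ ($X{\left(T \right)} = T T + \frac{2}{5} = T^{2} + \frac{2}{5} = \frac{2}{5} + T^{2}$)
$- X{\left(\left(-66 + 56\right) \left(-138 - 129\right) \right)} = - (\frac{2}{5} + \left(\left(-66 + 56\right) \left(-138 - 129\right)\right)^{2}) = - (\frac{2}{5} + \left(\left(-10\right) \left(-267\right)\right)^{2}) = - (\frac{2}{5} + 2670^{2}) = - (\frac{2}{5} + 7128900) = \left(-1\right) \frac{35644502}{5} = - \frac{35644502}{5}$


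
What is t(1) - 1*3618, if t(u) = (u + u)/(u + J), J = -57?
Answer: -101305/28 ≈ -3618.0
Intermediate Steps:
t(u) = 2*u/(-57 + u) (t(u) = (u + u)/(u - 57) = (2*u)/(-57 + u) = 2*u/(-57 + u))
t(1) - 1*3618 = 2*1/(-57 + 1) - 1*3618 = 2*1/(-56) - 3618 = 2*1*(-1/56) - 3618 = -1/28 - 3618 = -101305/28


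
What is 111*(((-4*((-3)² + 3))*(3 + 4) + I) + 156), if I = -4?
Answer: -20424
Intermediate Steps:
111*(((-4*((-3)² + 3))*(3 + 4) + I) + 156) = 111*(((-4*((-3)² + 3))*(3 + 4) - 4) + 156) = 111*((-4*(9 + 3)*7 - 4) + 156) = 111*((-4*12*7 - 4) + 156) = 111*((-48*7 - 4) + 156) = 111*((-336 - 4) + 156) = 111*(-340 + 156) = 111*(-184) = -20424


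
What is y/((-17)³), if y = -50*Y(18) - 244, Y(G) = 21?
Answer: 1294/4913 ≈ 0.26338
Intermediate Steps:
y = -1294 (y = -50*21 - 244 = -1050 - 244 = -1294)
y/((-17)³) = -1294/((-17)³) = -1294/(-4913) = -1294*(-1/4913) = 1294/4913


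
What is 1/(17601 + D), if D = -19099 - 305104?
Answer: -1/306602 ≈ -3.2616e-6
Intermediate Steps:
D = -324203
1/(17601 + D) = 1/(17601 - 324203) = 1/(-306602) = -1/306602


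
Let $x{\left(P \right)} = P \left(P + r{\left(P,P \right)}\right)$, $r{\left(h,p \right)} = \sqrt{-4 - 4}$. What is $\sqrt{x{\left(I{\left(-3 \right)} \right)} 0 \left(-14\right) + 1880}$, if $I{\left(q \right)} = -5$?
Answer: $2 \sqrt{470} \approx 43.359$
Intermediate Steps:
$r{\left(h,p \right)} = 2 i \sqrt{2}$ ($r{\left(h,p \right)} = \sqrt{-8} = 2 i \sqrt{2}$)
$x{\left(P \right)} = P \left(P + 2 i \sqrt{2}\right)$
$\sqrt{x{\left(I{\left(-3 \right)} \right)} 0 \left(-14\right) + 1880} = \sqrt{- 5 \left(-5 + 2 i \sqrt{2}\right) 0 \left(-14\right) + 1880} = \sqrt{\left(25 - 10 i \sqrt{2}\right) 0 \left(-14\right) + 1880} = \sqrt{0 \left(-14\right) + 1880} = \sqrt{0 + 1880} = \sqrt{1880} = 2 \sqrt{470}$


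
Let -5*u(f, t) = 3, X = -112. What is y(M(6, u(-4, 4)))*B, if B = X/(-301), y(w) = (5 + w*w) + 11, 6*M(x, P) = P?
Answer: 6404/1075 ≈ 5.9572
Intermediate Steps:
u(f, t) = -⅗ (u(f, t) = -⅕*3 = -⅗)
M(x, P) = P/6
y(w) = 16 + w² (y(w) = (5 + w²) + 11 = 16 + w²)
B = 16/43 (B = -112/(-301) = -112*(-1/301) = 16/43 ≈ 0.37209)
y(M(6, u(-4, 4)))*B = (16 + ((⅙)*(-⅗))²)*(16/43) = (16 + (-⅒)²)*(16/43) = (16 + 1/100)*(16/43) = (1601/100)*(16/43) = 6404/1075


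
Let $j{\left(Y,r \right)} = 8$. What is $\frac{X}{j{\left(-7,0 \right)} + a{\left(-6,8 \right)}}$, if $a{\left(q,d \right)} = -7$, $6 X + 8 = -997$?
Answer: $- \frac{335}{2} \approx -167.5$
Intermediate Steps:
$X = - \frac{335}{2}$ ($X = - \frac{4}{3} + \frac{1}{6} \left(-997\right) = - \frac{4}{3} - \frac{997}{6} = - \frac{335}{2} \approx -167.5$)
$\frac{X}{j{\left(-7,0 \right)} + a{\left(-6,8 \right)}} = - \frac{335}{2 \left(8 - 7\right)} = - \frac{335}{2 \cdot 1} = \left(- \frac{335}{2}\right) 1 = - \frac{335}{2}$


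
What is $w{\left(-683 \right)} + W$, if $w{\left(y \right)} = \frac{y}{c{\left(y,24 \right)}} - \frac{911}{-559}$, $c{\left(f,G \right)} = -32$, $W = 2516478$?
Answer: $\frac{45015169413}{17888} \approx 2.5165 \cdot 10^{6}$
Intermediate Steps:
$w{\left(y \right)} = \frac{911}{559} - \frac{y}{32}$ ($w{\left(y \right)} = \frac{y}{-32} - \frac{911}{-559} = y \left(- \frac{1}{32}\right) - - \frac{911}{559} = - \frac{y}{32} + \frac{911}{559} = \frac{911}{559} - \frac{y}{32}$)
$w{\left(-683 \right)} + W = \left(\frac{911}{559} - - \frac{683}{32}\right) + 2516478 = \left(\frac{911}{559} + \frac{683}{32}\right) + 2516478 = \frac{410949}{17888} + 2516478 = \frac{45015169413}{17888}$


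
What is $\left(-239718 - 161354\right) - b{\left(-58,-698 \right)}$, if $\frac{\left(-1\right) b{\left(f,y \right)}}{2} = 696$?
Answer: $-399680$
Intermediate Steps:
$b{\left(f,y \right)} = -1392$ ($b{\left(f,y \right)} = \left(-2\right) 696 = -1392$)
$\left(-239718 - 161354\right) - b{\left(-58,-698 \right)} = \left(-239718 - 161354\right) - -1392 = -401072 + 1392 = -399680$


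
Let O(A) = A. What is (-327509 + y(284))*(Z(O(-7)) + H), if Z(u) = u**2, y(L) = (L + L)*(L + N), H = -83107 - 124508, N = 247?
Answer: 5376166966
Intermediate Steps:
H = -207615
y(L) = 2*L*(247 + L) (y(L) = (L + L)*(L + 247) = (2*L)*(247 + L) = 2*L*(247 + L))
(-327509 + y(284))*(Z(O(-7)) + H) = (-327509 + 2*284*(247 + 284))*((-7)**2 - 207615) = (-327509 + 2*284*531)*(49 - 207615) = (-327509 + 301608)*(-207566) = -25901*(-207566) = 5376166966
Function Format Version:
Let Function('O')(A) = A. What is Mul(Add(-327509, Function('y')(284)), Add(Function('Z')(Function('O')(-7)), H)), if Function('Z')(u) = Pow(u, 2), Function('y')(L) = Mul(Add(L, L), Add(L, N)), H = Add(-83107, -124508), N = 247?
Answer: 5376166966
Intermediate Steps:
H = -207615
Function('y')(L) = Mul(2, L, Add(247, L)) (Function('y')(L) = Mul(Add(L, L), Add(L, 247)) = Mul(Mul(2, L), Add(247, L)) = Mul(2, L, Add(247, L)))
Mul(Add(-327509, Function('y')(284)), Add(Function('Z')(Function('O')(-7)), H)) = Mul(Add(-327509, Mul(2, 284, Add(247, 284))), Add(Pow(-7, 2), -207615)) = Mul(Add(-327509, Mul(2, 284, 531)), Add(49, -207615)) = Mul(Add(-327509, 301608), -207566) = Mul(-25901, -207566) = 5376166966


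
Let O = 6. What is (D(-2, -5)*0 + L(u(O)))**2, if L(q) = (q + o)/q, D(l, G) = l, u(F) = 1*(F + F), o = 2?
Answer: 49/36 ≈ 1.3611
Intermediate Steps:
u(F) = 2*F (u(F) = 1*(2*F) = 2*F)
L(q) = (2 + q)/q (L(q) = (q + 2)/q = (2 + q)/q)
(D(-2, -5)*0 + L(u(O)))**2 = (-2*0 + (2 + 2*6)/((2*6)))**2 = (0 + (2 + 12)/12)**2 = (0 + (1/12)*14)**2 = (0 + 7/6)**2 = (7/6)**2 = 49/36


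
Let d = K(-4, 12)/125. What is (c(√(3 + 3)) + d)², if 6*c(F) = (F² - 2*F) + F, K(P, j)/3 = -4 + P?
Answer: 76831/93750 - 101*√6/375 ≈ 0.15980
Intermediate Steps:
K(P, j) = -12 + 3*P (K(P, j) = 3*(-4 + P) = -12 + 3*P)
c(F) = -F/6 + F²/6 (c(F) = ((F² - 2*F) + F)/6 = (F² - F)/6 = -F/6 + F²/6)
d = -24/125 (d = (-12 + 3*(-4))/125 = (-12 - 12)*(1/125) = -24*1/125 = -24/125 ≈ -0.19200)
(c(√(3 + 3)) + d)² = (√(3 + 3)*(-1 + √(3 + 3))/6 - 24/125)² = (√6*(-1 + √6)/6 - 24/125)² = (-24/125 + √6*(-1 + √6)/6)²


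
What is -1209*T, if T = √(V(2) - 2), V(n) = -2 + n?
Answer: -1209*I*√2 ≈ -1709.8*I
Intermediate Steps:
T = I*√2 (T = √((-2 + 2) - 2) = √(0 - 2) = √(-2) = I*√2 ≈ 1.4142*I)
-1209*T = -1209*I*√2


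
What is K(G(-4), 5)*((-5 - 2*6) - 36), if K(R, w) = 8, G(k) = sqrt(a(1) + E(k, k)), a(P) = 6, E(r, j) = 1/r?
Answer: -424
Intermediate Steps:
G(k) = sqrt(6 + 1/k)
K(G(-4), 5)*((-5 - 2*6) - 36) = 8*((-5 - 2*6) - 36) = 8*((-5 - 12) - 36) = 8*(-17 - 36) = 8*(-53) = -424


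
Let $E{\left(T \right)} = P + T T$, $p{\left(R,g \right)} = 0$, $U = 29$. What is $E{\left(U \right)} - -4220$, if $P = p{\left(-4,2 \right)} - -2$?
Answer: $5063$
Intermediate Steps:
$P = 2$ ($P = 0 - -2 = 0 + 2 = 2$)
$E{\left(T \right)} = 2 + T^{2}$ ($E{\left(T \right)} = 2 + T T = 2 + T^{2}$)
$E{\left(U \right)} - -4220 = \left(2 + 29^{2}\right) - -4220 = \left(2 + 841\right) + 4220 = 843 + 4220 = 5063$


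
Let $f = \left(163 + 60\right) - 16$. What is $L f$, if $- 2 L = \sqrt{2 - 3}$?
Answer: $- \frac{207 i}{2} \approx - 103.5 i$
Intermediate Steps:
$L = - \frac{i}{2}$ ($L = - \frac{\sqrt{2 - 3}}{2} = - \frac{\sqrt{-1}}{2} = - \frac{i}{2} \approx - 0.5 i$)
$f = 207$ ($f = 223 - 16 = 207$)
$L f = - \frac{i}{2} \cdot 207 = - \frac{207 i}{2}$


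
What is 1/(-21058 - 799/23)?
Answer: -23/485133 ≈ -4.7410e-5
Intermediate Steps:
1/(-21058 - 799/23) = 1/(-485133/23) = -23/485133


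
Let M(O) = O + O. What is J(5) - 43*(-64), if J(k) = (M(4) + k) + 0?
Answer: 2765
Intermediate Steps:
M(O) = 2*O
J(k) = 8 + k (J(k) = (2*4 + k) + 0 = (8 + k) + 0 = 8 + k)
J(5) - 43*(-64) = (8 + 5) - 43*(-64) = 13 + 2752 = 2765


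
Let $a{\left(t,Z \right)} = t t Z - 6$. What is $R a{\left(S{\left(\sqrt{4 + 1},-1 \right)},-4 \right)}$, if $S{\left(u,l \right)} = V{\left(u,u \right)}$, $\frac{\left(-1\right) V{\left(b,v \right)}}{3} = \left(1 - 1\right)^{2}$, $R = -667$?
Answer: $4002$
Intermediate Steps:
$V{\left(b,v \right)} = 0$ ($V{\left(b,v \right)} = - 3 \left(1 - 1\right)^{2} = - 3 \cdot 0^{2} = \left(-3\right) 0 = 0$)
$S{\left(u,l \right)} = 0$
$a{\left(t,Z \right)} = -6 + Z t^{2}$ ($a{\left(t,Z \right)} = t^{2} Z - 6 = Z t^{2} - 6 = -6 + Z t^{2}$)
$R a{\left(S{\left(\sqrt{4 + 1},-1 \right)},-4 \right)} = - 667 \left(-6 - 4 \cdot 0^{2}\right) = - 667 \left(-6 - 0\right) = - 667 \left(-6 + 0\right) = \left(-667\right) \left(-6\right) = 4002$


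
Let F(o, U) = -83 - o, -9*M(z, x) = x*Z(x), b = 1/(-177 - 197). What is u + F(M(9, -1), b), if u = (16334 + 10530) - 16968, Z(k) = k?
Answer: 88318/9 ≈ 9813.1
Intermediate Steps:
b = -1/374 (b = 1/(-374) = -1/374 ≈ -0.0026738)
M(z, x) = -x**2/9 (M(z, x) = -x*x/9 = -x**2/9)
u = 9896 (u = 26864 - 16968 = 9896)
u + F(M(9, -1), b) = 9896 + (-83 - (-1)*(-1)**2/9) = 9896 + (-83 - (-1)/9) = 9896 + (-83 - 1*(-1/9)) = 9896 + (-83 + 1/9) = 9896 - 746/9 = 88318/9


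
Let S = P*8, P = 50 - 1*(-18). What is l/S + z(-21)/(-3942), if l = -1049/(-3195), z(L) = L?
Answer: 752497/126879840 ≈ 0.0059308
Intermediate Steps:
l = 1049/3195 (l = -1049*(-1/3195) = 1049/3195 ≈ 0.32833)
P = 68 (P = 50 + 18 = 68)
S = 544 (S = 68*8 = 544)
l/S + z(-21)/(-3942) = (1049/3195)/544 - 21/(-3942) = (1049/3195)*(1/544) - 21*(-1/3942) = 1049/1738080 + 7/1314 = 752497/126879840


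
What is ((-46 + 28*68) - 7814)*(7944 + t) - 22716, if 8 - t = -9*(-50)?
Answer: -44704628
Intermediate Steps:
t = -442 (t = 8 - (-9)*(-50) = 8 - 1*450 = 8 - 450 = -442)
((-46 + 28*68) - 7814)*(7944 + t) - 22716 = ((-46 + 28*68) - 7814)*(7944 - 442) - 22716 = ((-46 + 1904) - 7814)*7502 - 22716 = (1858 - 7814)*7502 - 22716 = -5956*7502 - 22716 = -44681912 - 22716 = -44704628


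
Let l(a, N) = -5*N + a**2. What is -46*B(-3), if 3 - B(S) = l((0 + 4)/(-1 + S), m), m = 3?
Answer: -782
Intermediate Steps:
l(a, N) = a**2 - 5*N
B(S) = 18 - 16/(-1 + S)**2 (B(S) = 3 - (((0 + 4)/(-1 + S))**2 - 5*3) = 3 - ((4/(-1 + S))**2 - 15) = 3 - (16/(-1 + S)**2 - 15) = 3 - (-15 + 16/(-1 + S)**2) = 3 + (15 - 16/(-1 + S)**2) = 18 - 16/(-1 + S)**2)
-46*B(-3) = -46*(18 - 16/(-1 - 3)**2) = -46*(18 - 16/(-4)**2) = -46*(18 - 16*1/16) = -46*(18 - 1) = -46*17 = -782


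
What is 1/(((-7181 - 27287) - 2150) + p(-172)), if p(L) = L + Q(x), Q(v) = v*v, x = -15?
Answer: -1/36565 ≈ -2.7349e-5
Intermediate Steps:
Q(v) = v²
p(L) = 225 + L (p(L) = L + (-15)² = L + 225 = 225 + L)
1/(((-7181 - 27287) - 2150) + p(-172)) = 1/(((-7181 - 27287) - 2150) + (225 - 172)) = 1/((-34468 - 2150) + 53) = 1/(-36618 + 53) = 1/(-36565) = -1/36565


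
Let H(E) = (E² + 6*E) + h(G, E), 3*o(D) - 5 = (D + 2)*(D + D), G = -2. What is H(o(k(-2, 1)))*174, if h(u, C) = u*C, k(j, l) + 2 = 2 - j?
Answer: 13398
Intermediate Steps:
k(j, l) = -j (k(j, l) = -2 + (2 - j) = -j)
h(u, C) = C*u
o(D) = 5/3 + 2*D*(2 + D)/3 (o(D) = 5/3 + ((D + 2)*(D + D))/3 = 5/3 + ((2 + D)*(2*D))/3 = 5/3 + (2*D*(2 + D))/3 = 5/3 + 2*D*(2 + D)/3)
H(E) = E² + 4*E (H(E) = (E² + 6*E) + E*(-2) = (E² + 6*E) - 2*E = E² + 4*E)
H(o(k(-2, 1)))*174 = ((5/3 + 2*(-1*(-2))²/3 + 4*(-1*(-2))/3)*(4 + (5/3 + 2*(-1*(-2))²/3 + 4*(-1*(-2))/3)))*174 = ((5/3 + (⅔)*2² + (4/3)*2)*(4 + (5/3 + (⅔)*2² + (4/3)*2)))*174 = ((5/3 + (⅔)*4 + 8/3)*(4 + (5/3 + (⅔)*4 + 8/3)))*174 = ((5/3 + 8/3 + 8/3)*(4 + (5/3 + 8/3 + 8/3)))*174 = (7*(4 + 7))*174 = (7*11)*174 = 77*174 = 13398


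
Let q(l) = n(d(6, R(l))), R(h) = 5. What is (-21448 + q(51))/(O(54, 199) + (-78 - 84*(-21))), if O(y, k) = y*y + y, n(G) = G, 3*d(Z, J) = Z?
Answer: -10723/2328 ≈ -4.6061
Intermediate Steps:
d(Z, J) = Z/3
O(y, k) = y + y² (O(y, k) = y² + y = y + y²)
q(l) = 2 (q(l) = (⅓)*6 = 2)
(-21448 + q(51))/(O(54, 199) + (-78 - 84*(-21))) = (-21448 + 2)/(54*(1 + 54) + (-78 - 84*(-21))) = -21446/(54*55 + (-78 + 1764)) = -21446/(2970 + 1686) = -21446/4656 = -21446*1/4656 = -10723/2328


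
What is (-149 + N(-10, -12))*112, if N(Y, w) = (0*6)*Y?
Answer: -16688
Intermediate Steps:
N(Y, w) = 0 (N(Y, w) = 0*Y = 0)
(-149 + N(-10, -12))*112 = (-149 + 0)*112 = -149*112 = -16688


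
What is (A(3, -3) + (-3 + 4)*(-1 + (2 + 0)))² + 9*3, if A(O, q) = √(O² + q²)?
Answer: 46 + 6*√2 ≈ 54.485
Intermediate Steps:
(A(3, -3) + (-3 + 4)*(-1 + (2 + 0)))² + 9*3 = (√(3² + (-3)²) + (-3 + 4)*(-1 + (2 + 0)))² + 9*3 = (√(9 + 9) + 1*(-1 + 2))² + 27 = (√18 + 1*1)² + 27 = (3*√2 + 1)² + 27 = (1 + 3*√2)² + 27 = 27 + (1 + 3*√2)²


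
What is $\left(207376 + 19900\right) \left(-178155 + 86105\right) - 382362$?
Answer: $-20921138162$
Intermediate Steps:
$\left(207376 + 19900\right) \left(-178155 + 86105\right) - 382362 = 227276 \left(-92050\right) - 382362 = -20920755800 - 382362 = -20921138162$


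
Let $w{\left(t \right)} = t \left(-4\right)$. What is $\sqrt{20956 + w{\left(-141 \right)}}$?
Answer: $4 \sqrt{1345} \approx 146.7$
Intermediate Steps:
$w{\left(t \right)} = - 4 t$
$\sqrt{20956 + w{\left(-141 \right)}} = \sqrt{20956 - -564} = \sqrt{20956 + 564} = \sqrt{21520} = 4 \sqrt{1345}$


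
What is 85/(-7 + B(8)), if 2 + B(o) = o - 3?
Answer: -85/4 ≈ -21.250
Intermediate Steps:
B(o) = -5 + o (B(o) = -2 + (o - 3) = -2 + (-3 + o) = -5 + o)
85/(-7 + B(8)) = 85/(-7 + (-5 + 8)) = 85/(-7 + 3) = 85/(-4) = -¼*85 = -85/4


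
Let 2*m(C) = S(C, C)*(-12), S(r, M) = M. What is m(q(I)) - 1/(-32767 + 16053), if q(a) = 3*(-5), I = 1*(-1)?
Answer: 1504261/16714 ≈ 90.000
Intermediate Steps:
I = -1
q(a) = -15
m(C) = -6*C (m(C) = (C*(-12))/2 = (-12*C)/2 = -6*C)
m(q(I)) - 1/(-32767 + 16053) = -6*(-15) - 1/(-32767 + 16053) = 90 - 1/(-16714) = 90 - 1*(-1/16714) = 90 + 1/16714 = 1504261/16714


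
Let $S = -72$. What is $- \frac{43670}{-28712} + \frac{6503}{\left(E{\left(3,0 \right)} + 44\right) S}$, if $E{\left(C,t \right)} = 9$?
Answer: $- \frac{2508677}{13695624} \approx -0.18317$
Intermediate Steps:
$- \frac{43670}{-28712} + \frac{6503}{\left(E{\left(3,0 \right)} + 44\right) S} = - \frac{43670}{-28712} + \frac{6503}{\left(9 + 44\right) \left(-72\right)} = \left(-43670\right) \left(- \frac{1}{28712}\right) + \frac{6503}{53 \left(-72\right)} = \frac{21835}{14356} + \frac{6503}{-3816} = \frac{21835}{14356} + 6503 \left(- \frac{1}{3816}\right) = \frac{21835}{14356} - \frac{6503}{3816} = - \frac{2508677}{13695624}$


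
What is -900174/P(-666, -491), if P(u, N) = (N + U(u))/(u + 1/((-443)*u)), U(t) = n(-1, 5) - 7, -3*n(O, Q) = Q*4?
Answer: -29479994413903/24815974 ≈ -1.1879e+6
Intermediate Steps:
n(O, Q) = -4*Q/3 (n(O, Q) = -Q*4/3 = -4*Q/3)
U(t) = -41/3 (U(t) = -4/3*5 - 7 = -20/3 - 7 = -41/3)
P(u, N) = (-41/3 + N)/(u - 1/(443*u)) (P(u, N) = (N - 41/3)/(u + 1/((-443)*u)) = (-41/3 + N)/(u - 1/(443*u)))
-900174/P(-666, -491) = -900174*(-(-1 + 443*(-666)²)/(98346*(-41 + 3*(-491)))) = -900174*(-(-1 + 443*443556)/(98346*(-41 - 1473))) = -900174/((443/3)*(-666)*(-1514)/(-1 + 196495308)) = -900174/((443/3)*(-666)*(-1514)/196495307) = -900174/((443/3)*(-666)*(1/196495307)*(-1514)) = -900174/148895844/196495307 = -900174*196495307/148895844 = -29479994413903/24815974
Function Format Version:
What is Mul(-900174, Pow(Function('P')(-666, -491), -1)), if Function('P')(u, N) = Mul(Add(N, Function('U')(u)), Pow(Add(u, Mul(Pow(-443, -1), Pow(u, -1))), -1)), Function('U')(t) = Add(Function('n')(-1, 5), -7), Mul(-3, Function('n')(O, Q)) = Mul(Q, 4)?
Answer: Rational(-29479994413903, 24815974) ≈ -1.1879e+6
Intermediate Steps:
Function('n')(O, Q) = Mul(Rational(-4, 3), Q) (Function('n')(O, Q) = Mul(Rational(-1, 3), Mul(Q, 4)) = Mul(Rational(-1, 3), Mul(4, Q)) = Mul(Rational(-4, 3), Q))
Function('U')(t) = Rational(-41, 3) (Function('U')(t) = Add(Mul(Rational(-4, 3), 5), -7) = Add(Rational(-20, 3), -7) = Rational(-41, 3))
Function('P')(u, N) = Mul(Pow(Add(u, Mul(Rational(-1, 443), Pow(u, -1))), -1), Add(Rational(-41, 3), N)) (Function('P')(u, N) = Mul(Add(N, Rational(-41, 3)), Pow(Add(u, Mul(Pow(-443, -1), Pow(u, -1))), -1)) = Mul(Add(Rational(-41, 3), N), Pow(Add(u, Mul(Rational(-1, 443), Pow(u, -1))), -1)) = Mul(Pow(Add(u, Mul(Rational(-1, 443), Pow(u, -1))), -1), Add(Rational(-41, 3), N)))
Mul(-900174, Pow(Function('P')(-666, -491), -1)) = Mul(-900174, Pow(Mul(Rational(443, 3), -666, Pow(Add(-1, Mul(443, Pow(-666, 2))), -1), Add(-41, Mul(3, -491))), -1)) = Mul(-900174, Pow(Mul(Rational(443, 3), -666, Pow(Add(-1, Mul(443, 443556)), -1), Add(-41, -1473)), -1)) = Mul(-900174, Pow(Mul(Rational(443, 3), -666, Pow(Add(-1, 196495308), -1), -1514), -1)) = Mul(-900174, Pow(Mul(Rational(443, 3), -666, Pow(196495307, -1), -1514), -1)) = Mul(-900174, Pow(Mul(Rational(443, 3), -666, Rational(1, 196495307), -1514), -1)) = Mul(-900174, Pow(Rational(148895844, 196495307), -1)) = Mul(-900174, Rational(196495307, 148895844)) = Rational(-29479994413903, 24815974)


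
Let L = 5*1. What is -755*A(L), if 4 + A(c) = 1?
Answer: 2265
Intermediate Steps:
L = 5
A(c) = -3 (A(c) = -4 + 1 = -3)
-755*A(L) = -755*(-3) = 2265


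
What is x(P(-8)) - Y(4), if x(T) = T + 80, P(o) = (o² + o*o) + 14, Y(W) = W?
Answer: 218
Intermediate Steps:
P(o) = 14 + 2*o² (P(o) = (o² + o²) + 14 = 2*o² + 14 = 14 + 2*o²)
x(T) = 80 + T
x(P(-8)) - Y(4) = (80 + (14 + 2*(-8)²)) - 1*4 = (80 + (14 + 2*64)) - 4 = (80 + (14 + 128)) - 4 = (80 + 142) - 4 = 222 - 4 = 218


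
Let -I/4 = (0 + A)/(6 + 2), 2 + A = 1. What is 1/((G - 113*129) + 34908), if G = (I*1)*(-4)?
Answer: 1/20329 ≈ 4.9191e-5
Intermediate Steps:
A = -1 (A = -2 + 1 = -1)
I = 1/2 (I = -4*(0 - 1)/(6 + 2) = -(-4)/8 = -4*(-1/8) = 1/2 ≈ 0.50000)
G = -2 (G = ((1/2)*1)*(-4) = (1/2)*(-4) = -2)
1/((G - 113*129) + 34908) = 1/((-2 - 113*129) + 34908) = 1/((-2 - 14577) + 34908) = 1/(-14579 + 34908) = 1/20329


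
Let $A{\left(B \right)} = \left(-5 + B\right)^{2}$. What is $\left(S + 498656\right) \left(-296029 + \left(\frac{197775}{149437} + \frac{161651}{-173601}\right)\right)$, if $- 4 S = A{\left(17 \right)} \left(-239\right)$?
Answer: $- \frac{3895602741699378303100}{25942412637} \approx -1.5016 \cdot 10^{11}$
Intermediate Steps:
$S = 8604$ ($S = - \frac{\left(-5 + 17\right)^{2} \left(-239\right)}{4} = - \frac{12^{2} \left(-239\right)}{4} = - \frac{144 \left(-239\right)}{4} = \left(- \frac{1}{4}\right) \left(-34416\right) = 8604$)
$\left(S + 498656\right) \left(-296029 + \left(\frac{197775}{149437} + \frac{161651}{-173601}\right)\right) = \left(8604 + 498656\right) \left(-296029 + \left(\frac{197775}{149437} + \frac{161651}{-173601}\right)\right) = 507260 \left(-296029 + \left(197775 \cdot \frac{1}{149437} + 161651 \left(- \frac{1}{173601}\right)\right)\right) = 507260 \left(-296029 + \left(\frac{197775}{149437} - \frac{161651}{173601}\right)\right) = 507260 \left(-296029 + \frac{10177297288}{25942412637}\right) = 507260 \left(- \frac{7679696293221185}{25942412637}\right) = - \frac{3895602741699378303100}{25942412637}$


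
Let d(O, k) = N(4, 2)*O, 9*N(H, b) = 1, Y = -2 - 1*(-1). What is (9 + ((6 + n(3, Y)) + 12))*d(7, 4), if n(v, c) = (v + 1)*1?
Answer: 217/9 ≈ 24.111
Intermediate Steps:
Y = -1 (Y = -2 + 1 = -1)
N(H, b) = ⅑ (N(H, b) = (⅑)*1 = ⅑)
n(v, c) = 1 + v (n(v, c) = (1 + v)*1 = 1 + v)
d(O, k) = O/9
(9 + ((6 + n(3, Y)) + 12))*d(7, 4) = (9 + ((6 + (1 + 3)) + 12))*((⅑)*7) = (9 + ((6 + 4) + 12))*(7/9) = (9 + (10 + 12))*(7/9) = (9 + 22)*(7/9) = 31*(7/9) = 217/9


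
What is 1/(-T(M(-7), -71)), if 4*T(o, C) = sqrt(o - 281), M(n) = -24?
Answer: 4*I*sqrt(305)/305 ≈ 0.22904*I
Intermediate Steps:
T(o, C) = sqrt(-281 + o)/4 (T(o, C) = sqrt(o - 281)/4 = sqrt(-281 + o)/4)
1/(-T(M(-7), -71)) = 1/(-sqrt(-281 - 24)/4) = 1/(-sqrt(-305)/4) = 1/(-I*sqrt(305)/4) = 4*I*sqrt(305)/305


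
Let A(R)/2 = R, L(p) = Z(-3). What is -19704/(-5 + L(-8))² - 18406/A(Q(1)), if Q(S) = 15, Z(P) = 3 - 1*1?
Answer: -42043/15 ≈ -2802.9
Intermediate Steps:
Z(P) = 2 (Z(P) = 3 - 1 = 2)
L(p) = 2
A(R) = 2*R
-19704/(-5 + L(-8))² - 18406/A(Q(1)) = -19704/(-5 + 2)² - 18406/(2*15) = -19704/((-3)²) - 18406/30 = -19704/9 - 18406*1/30 = -19704*⅑ - 9203/15 = -6568/3 - 9203/15 = -42043/15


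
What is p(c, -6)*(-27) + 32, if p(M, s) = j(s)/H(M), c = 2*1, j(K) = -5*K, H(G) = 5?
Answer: -130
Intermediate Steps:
c = 2
p(M, s) = -s (p(M, s) = -5*s/5 = -5*s*(⅕) = -s)
p(c, -6)*(-27) + 32 = -1*(-6)*(-27) + 32 = 6*(-27) + 32 = -162 + 32 = -130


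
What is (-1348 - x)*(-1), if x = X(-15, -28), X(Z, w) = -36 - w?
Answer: 1340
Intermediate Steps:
x = -8 (x = -36 - 1*(-28) = -36 + 28 = -8)
(-1348 - x)*(-1) = (-1348 - 1*(-8))*(-1) = (-1348 + 8)*(-1) = -1340*(-1) = 1340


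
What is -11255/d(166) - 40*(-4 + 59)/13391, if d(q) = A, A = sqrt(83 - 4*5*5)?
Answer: -2200/13391 + 11255*I*sqrt(17)/17 ≈ -0.16429 + 2729.7*I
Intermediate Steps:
A = I*sqrt(17) (A = sqrt(83 - 20*5) = sqrt(83 - 100) = sqrt(-17) = I*sqrt(17) ≈ 4.1231*I)
d(q) = I*sqrt(17)
-11255/d(166) - 40*(-4 + 59)/13391 = -11255*(-I*sqrt(17)/17) - 40*(-4 + 59)/13391 = -(-11255)*I*sqrt(17)/17 - 40*55*(1/13391) = 11255*I*sqrt(17)/17 - 2200*1/13391 = 11255*I*sqrt(17)/17 - 2200/13391 = -2200/13391 + 11255*I*sqrt(17)/17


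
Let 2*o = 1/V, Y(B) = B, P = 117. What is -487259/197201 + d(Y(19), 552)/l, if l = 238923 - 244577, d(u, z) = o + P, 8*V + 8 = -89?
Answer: -2778026771/1114974454 ≈ -2.4916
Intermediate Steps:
V = -97/8 (V = -1 + (⅛)*(-89) = -1 - 89/8 = -97/8 ≈ -12.125)
o = -4/97 (o = 1/(2*(-97/8)) = (½)*(-8/97) = -4/97 ≈ -0.041237)
d(u, z) = 11345/97 (d(u, z) = -4/97 + 117 = 11345/97)
l = -5654
-487259/197201 + d(Y(19), 552)/l = -487259/197201 + (11345/97)/(-5654) = -487259*1/197201 + (11345/97)*(-1/5654) = -487259/197201 - 11345/548438 = -2778026771/1114974454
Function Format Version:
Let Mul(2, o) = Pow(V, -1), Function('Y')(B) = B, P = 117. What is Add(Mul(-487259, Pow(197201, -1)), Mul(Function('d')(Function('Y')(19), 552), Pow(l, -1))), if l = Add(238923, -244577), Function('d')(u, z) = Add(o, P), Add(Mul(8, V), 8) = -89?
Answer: Rational(-2778026771, 1114974454) ≈ -2.4916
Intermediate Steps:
V = Rational(-97, 8) (V = Add(-1, Mul(Rational(1, 8), -89)) = Add(-1, Rational(-89, 8)) = Rational(-97, 8) ≈ -12.125)
o = Rational(-4, 97) (o = Mul(Rational(1, 2), Pow(Rational(-97, 8), -1)) = Mul(Rational(1, 2), Rational(-8, 97)) = Rational(-4, 97) ≈ -0.041237)
Function('d')(u, z) = Rational(11345, 97) (Function('d')(u, z) = Add(Rational(-4, 97), 117) = Rational(11345, 97))
l = -5654
Add(Mul(-487259, Pow(197201, -1)), Mul(Function('d')(Function('Y')(19), 552), Pow(l, -1))) = Add(Mul(-487259, Pow(197201, -1)), Mul(Rational(11345, 97), Pow(-5654, -1))) = Add(Mul(-487259, Rational(1, 197201)), Mul(Rational(11345, 97), Rational(-1, 5654))) = Add(Rational(-487259, 197201), Rational(-11345, 548438)) = Rational(-2778026771, 1114974454)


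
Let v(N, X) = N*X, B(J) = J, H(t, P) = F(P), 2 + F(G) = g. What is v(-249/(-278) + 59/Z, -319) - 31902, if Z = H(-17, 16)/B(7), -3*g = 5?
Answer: 1040631/278 ≈ 3743.3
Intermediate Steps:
g = -5/3 (g = -⅓*5 = -5/3 ≈ -1.6667)
F(G) = -11/3 (F(G) = -2 - 5/3 = -11/3)
H(t, P) = -11/3
Z = -11/21 (Z = -11/3/7 = -11/3*⅐ = -11/21 ≈ -0.52381)
v(-249/(-278) + 59/Z, -319) - 31902 = (-249/(-278) + 59/(-11/21))*(-319) - 31902 = (-249*(-1/278) + 59*(-21/11))*(-319) - 31902 = (249/278 - 1239/11)*(-319) - 31902 = -341703/3058*(-319) - 31902 = 9909387/278 - 31902 = 1040631/278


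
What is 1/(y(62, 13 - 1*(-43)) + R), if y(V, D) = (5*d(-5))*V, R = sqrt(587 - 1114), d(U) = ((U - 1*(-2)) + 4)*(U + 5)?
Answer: -I*sqrt(527)/527 ≈ -0.043561*I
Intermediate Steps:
d(U) = (5 + U)*(6 + U) (d(U) = ((U + 2) + 4)*(5 + U) = ((2 + U) + 4)*(5 + U) = (6 + U)*(5 + U) = (5 + U)*(6 + U))
R = I*sqrt(527) (R = sqrt(-527) = I*sqrt(527) ≈ 22.956*I)
y(V, D) = 0 (y(V, D) = (5*(30 + (-5)**2 + 11*(-5)))*V = (5*(30 + 25 - 55))*V = (5*0)*V = 0*V = 0)
1/(y(62, 13 - 1*(-43)) + R) = 1/(0 + I*sqrt(527)) = 1/(I*sqrt(527)) = -I*sqrt(527)/527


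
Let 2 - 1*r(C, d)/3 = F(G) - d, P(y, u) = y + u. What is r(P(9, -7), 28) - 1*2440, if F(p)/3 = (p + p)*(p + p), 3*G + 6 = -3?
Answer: -2674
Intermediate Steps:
G = -3 (G = -2 + (⅓)*(-3) = -2 - 1 = -3)
F(p) = 12*p² (F(p) = 3*((p + p)*(p + p)) = 3*((2*p)*(2*p)) = 3*(4*p²) = 12*p²)
P(y, u) = u + y
r(C, d) = -318 + 3*d (r(C, d) = 6 - 3*(12*(-3)² - d) = 6 - 3*(12*9 - d) = 6 - 3*(108 - d) = 6 + (-324 + 3*d) = -318 + 3*d)
r(P(9, -7), 28) - 1*2440 = (-318 + 3*28) - 1*2440 = (-318 + 84) - 2440 = -234 - 2440 = -2674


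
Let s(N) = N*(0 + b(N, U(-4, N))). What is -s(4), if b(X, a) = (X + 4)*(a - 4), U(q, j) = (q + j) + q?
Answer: 256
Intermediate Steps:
U(q, j) = j + 2*q (U(q, j) = (j + q) + q = j + 2*q)
b(X, a) = (-4 + a)*(4 + X) (b(X, a) = (4 + X)*(-4 + a) = (-4 + a)*(4 + X))
s(N) = N*(-48 + N*(-8 + N)) (s(N) = N*(0 + (-16 - 4*N + 4*(N + 2*(-4)) + N*(N + 2*(-4)))) = N*(0 + (-16 - 4*N + 4*(N - 8) + N*(N - 8))) = N*(0 + (-16 - 4*N + 4*(-8 + N) + N*(-8 + N))) = N*(0 + (-16 - 4*N + (-32 + 4*N) + N*(-8 + N))) = N*(0 + (-48 + N*(-8 + N))) = N*(-48 + N*(-8 + N)))
-s(4) = -4*(-48 + 4*(-8 + 4)) = -4*(-48 + 4*(-4)) = -4*(-48 - 16) = -4*(-64) = -1*(-256) = 256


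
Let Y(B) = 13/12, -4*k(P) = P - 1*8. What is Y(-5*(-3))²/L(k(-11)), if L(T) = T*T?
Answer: 169/3249 ≈ 0.052016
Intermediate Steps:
k(P) = 2 - P/4 (k(P) = -(P - 1*8)/4 = -(P - 8)/4 = -(-8 + P)/4 = 2 - P/4)
L(T) = T²
Y(B) = 13/12 (Y(B) = 13*(1/12) = 13/12)
Y(-5*(-3))²/L(k(-11)) = (13/12)²/((2 - ¼*(-11))²) = 169/(144*((2 + 11/4)²)) = 169/(144*((19/4)²)) = 169/(144*(361/16)) = (169/144)*(16/361) = 169/3249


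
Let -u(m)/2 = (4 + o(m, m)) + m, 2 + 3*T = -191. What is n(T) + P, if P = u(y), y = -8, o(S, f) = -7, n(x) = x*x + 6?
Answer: 37501/9 ≈ 4166.8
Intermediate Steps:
T = -193/3 (T = -2/3 + (1/3)*(-191) = -2/3 - 191/3 = -193/3 ≈ -64.333)
n(x) = 6 + x**2 (n(x) = x**2 + 6 = 6 + x**2)
u(m) = 6 - 2*m (u(m) = -2*((4 - 7) + m) = -2*(-3 + m) = 6 - 2*m)
P = 22 (P = 6 - 2*(-8) = 6 + 16 = 22)
n(T) + P = (6 + (-193/3)**2) + 22 = (6 + 37249/9) + 22 = 37303/9 + 22 = 37501/9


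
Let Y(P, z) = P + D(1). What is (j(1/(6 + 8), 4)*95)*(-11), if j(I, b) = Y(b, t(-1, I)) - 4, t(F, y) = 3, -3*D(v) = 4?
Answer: 4180/3 ≈ 1393.3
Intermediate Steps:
D(v) = -4/3 (D(v) = -⅓*4 = -4/3)
Y(P, z) = -4/3 + P (Y(P, z) = P - 4/3 = -4/3 + P)
j(I, b) = -16/3 + b (j(I, b) = (-4/3 + b) - 4 = -16/3 + b)
(j(1/(6 + 8), 4)*95)*(-11) = ((-16/3 + 4)*95)*(-11) = -4/3*95*(-11) = -380/3*(-11) = 4180/3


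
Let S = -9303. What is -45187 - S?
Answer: -35884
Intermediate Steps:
-45187 - S = -45187 - 1*(-9303) = -45187 + 9303 = -35884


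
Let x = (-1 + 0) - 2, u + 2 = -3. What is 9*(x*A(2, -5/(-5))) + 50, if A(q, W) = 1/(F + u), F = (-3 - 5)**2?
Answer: 2923/59 ≈ 49.542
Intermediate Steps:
F = 64 (F = (-8)**2 = 64)
u = -5 (u = -2 - 3 = -5)
A(q, W) = 1/59 (A(q, W) = 1/(64 - 5) = 1/59)
x = -3 (x = -1 - 2 = -3)
9*(x*A(2, -5/(-5))) + 50 = 9*(-3*1/59) + 50 = 9*(-3/59) + 50 = -27/59 + 50 = 2923/59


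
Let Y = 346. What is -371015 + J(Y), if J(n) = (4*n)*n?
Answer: 107849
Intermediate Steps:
J(n) = 4*n²
-371015 + J(Y) = -371015 + 4*346² = -371015 + 4*119716 = -371015 + 478864 = 107849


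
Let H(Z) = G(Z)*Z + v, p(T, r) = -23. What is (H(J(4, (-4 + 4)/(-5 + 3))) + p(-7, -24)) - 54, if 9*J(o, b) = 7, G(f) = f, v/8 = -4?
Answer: -8780/81 ≈ -108.40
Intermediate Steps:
v = -32 (v = 8*(-4) = -32)
J(o, b) = 7/9 (J(o, b) = (⅑)*7 = 7/9)
H(Z) = -32 + Z² (H(Z) = Z*Z - 32 = Z² - 32 = -32 + Z²)
(H(J(4, (-4 + 4)/(-5 + 3))) + p(-7, -24)) - 54 = ((-32 + (7/9)²) - 23) - 54 = ((-32 + 49/81) - 23) - 54 = (-2543/81 - 23) - 54 = -4406/81 - 54 = -8780/81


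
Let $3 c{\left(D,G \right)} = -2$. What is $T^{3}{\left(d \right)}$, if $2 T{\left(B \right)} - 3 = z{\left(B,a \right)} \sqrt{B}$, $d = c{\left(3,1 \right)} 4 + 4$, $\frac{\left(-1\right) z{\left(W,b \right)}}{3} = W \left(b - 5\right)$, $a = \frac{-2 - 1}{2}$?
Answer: $\frac{8139}{8} + \frac{36205 \sqrt{3}}{18} \approx 4501.2$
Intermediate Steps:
$c{\left(D,G \right)} = - \frac{2}{3}$ ($c{\left(D,G \right)} = \frac{1}{3} \left(-2\right) = - \frac{2}{3}$)
$a = - \frac{3}{2}$ ($a = \left(-2 - 1\right) \frac{1}{2} = \left(-3\right) \frac{1}{2} = - \frac{3}{2} \approx -1.5$)
$z{\left(W,b \right)} = - 3 W \left(-5 + b\right)$ ($z{\left(W,b \right)} = - 3 W \left(b - 5\right) = - 3 W \left(-5 + b\right)$)
$d = \frac{4}{3}$ ($d = \left(- \frac{2}{3}\right) 4 + 4 = - \frac{8}{3} + 4 = \frac{4}{3} \approx 1.3333$)
$T{\left(B \right)} = \frac{3}{2} + \frac{39 B^{\frac{3}{2}}}{4}$ ($T{\left(B \right)} = \frac{3}{2} + \frac{3 B \left(5 - - \frac{3}{2}\right) \sqrt{B}}{2} = \frac{3}{2} + \frac{3 B \left(5 + \frac{3}{2}\right) \sqrt{B}}{2} = \frac{3}{2} + \frac{3 B \frac{13}{2} \sqrt{B}}{2} = \frac{3}{2} + \frac{\frac{39 B}{2} \sqrt{B}}{2} = \frac{3}{2} + \frac{\frac{39}{2} B^{\frac{3}{2}}}{2} = \frac{3}{2} + \frac{39 B^{\frac{3}{2}}}{4}$)
$T^{3}{\left(d \right)} = \left(\frac{3}{2} + \frac{39 \left(\frac{4}{3}\right)^{\frac{3}{2}}}{4}\right)^{3} = \left(\frac{3}{2} + \frac{39 \frac{8 \sqrt{3}}{9}}{4}\right)^{3} = \left(\frac{3}{2} + \frac{26 \sqrt{3}}{3}\right)^{3}$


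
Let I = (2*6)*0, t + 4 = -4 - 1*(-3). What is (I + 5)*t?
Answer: -25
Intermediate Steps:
t = -5 (t = -4 + (-4 - 1*(-3)) = -4 + (-4 + 3) = -4 - 1 = -5)
I = 0 (I = 12*0 = 0)
(I + 5)*t = (0 + 5)*(-5) = 5*(-5) = -25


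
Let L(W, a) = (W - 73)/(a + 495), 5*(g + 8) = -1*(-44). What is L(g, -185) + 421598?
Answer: 653476539/1550 ≈ 4.2160e+5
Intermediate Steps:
g = 4/5 (g = -8 + (-1*(-44))/5 = -8 + (1/5)*44 = -8 + 44/5 = 4/5 ≈ 0.80000)
L(W, a) = (-73 + W)/(495 + a)
L(g, -185) + 421598 = (-73 + 4/5)/(495 - 185) + 421598 = -361/5/310 + 421598 = (1/310)*(-361/5) + 421598 = -361/1550 + 421598 = 653476539/1550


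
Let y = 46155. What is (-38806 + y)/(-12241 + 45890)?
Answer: 7349/33649 ≈ 0.21840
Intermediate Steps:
(-38806 + y)/(-12241 + 45890) = (-38806 + 46155)/(-12241 + 45890) = 7349/33649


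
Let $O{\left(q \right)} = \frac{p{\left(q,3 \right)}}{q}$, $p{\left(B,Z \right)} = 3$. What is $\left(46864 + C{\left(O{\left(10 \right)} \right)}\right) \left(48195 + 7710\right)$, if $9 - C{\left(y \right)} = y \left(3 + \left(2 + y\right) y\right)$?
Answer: $\frac{524074635633}{200} \approx 2.6204 \cdot 10^{9}$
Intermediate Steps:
$O{\left(q \right)} = \frac{3}{q}$
$C{\left(y \right)} = 9 - y \left(3 + y \left(2 + y\right)\right)$ ($C{\left(y \right)} = 9 - y \left(3 + \left(2 + y\right) y\right) = 9 - y \left(3 + y \left(2 + y\right)\right)$)
$\left(46864 + C{\left(O{\left(10 \right)} \right)}\right) \left(48195 + 7710\right) = \left(46864 - \left(-9 + \frac{9}{50} + \left(\frac{3}{10}\right)^{3} + 3 \cdot 3 \cdot \frac{1}{10}\right)\right) \left(48195 + 7710\right) = \left(46864 - \left(-9 + \frac{9}{50} + \left(3 \cdot \frac{1}{10}\right)^{3} + 3 \cdot 3 \cdot \frac{1}{10}\right)\right) 55905 = \left(46864 - \left(- \frac{8073}{1000} + \frac{9}{50}\right)\right) 55905 = \left(46864 - - \frac{7893}{1000}\right) 55905 = \left(46864 + \frac{7893}{1000}\right) 55905 = \frac{46871893}{1000} \cdot 55905 = \frac{524074635633}{200}$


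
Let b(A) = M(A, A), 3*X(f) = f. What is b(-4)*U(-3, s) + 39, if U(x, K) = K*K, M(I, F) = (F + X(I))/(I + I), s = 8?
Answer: 245/3 ≈ 81.667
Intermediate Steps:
X(f) = f/3
M(I, F) = (F + I/3)/(2*I) (M(I, F) = (F + I/3)/(I + I) = (F + I/3)/((2*I)) = (F + I/3)*(1/(2*I)) = (F + I/3)/(2*I))
b(A) = ⅔ (b(A) = (A + 3*A)/(6*A) = (4*A)/(6*A) = ⅔)
U(x, K) = K²
b(-4)*U(-3, s) + 39 = (⅔)*8² + 39 = (⅔)*64 + 39 = 128/3 + 39 = 245/3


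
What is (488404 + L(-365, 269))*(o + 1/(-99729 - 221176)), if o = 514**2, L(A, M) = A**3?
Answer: -4081288252680632259/320905 ≈ -1.2718e+13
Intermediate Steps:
o = 264196
(488404 + L(-365, 269))*(o + 1/(-99729 - 221176)) = (488404 + (-365)**3)*(264196 + 1/(-99729 - 221176)) = (488404 - 48627125)*(264196 + 1/(-320905)) = -48138721*(264196 - 1/320905) = -48138721*84781817379/320905 = -4081288252680632259/320905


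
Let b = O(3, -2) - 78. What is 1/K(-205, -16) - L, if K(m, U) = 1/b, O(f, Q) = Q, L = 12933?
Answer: -13013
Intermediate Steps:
b = -80 (b = -2 - 78 = -80)
K(m, U) = -1/80 (K(m, U) = 1/(-80) = -1/80)
1/K(-205, -16) - L = 1/(-1/80) - 1*12933 = -80 - 12933 = -13013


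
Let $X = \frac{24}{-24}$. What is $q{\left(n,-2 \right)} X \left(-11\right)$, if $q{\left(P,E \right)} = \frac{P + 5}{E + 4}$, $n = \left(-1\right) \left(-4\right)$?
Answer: $\frac{99}{2} \approx 49.5$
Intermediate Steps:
$X = -1$ ($X = 24 \left(- \frac{1}{24}\right) = -1$)
$n = 4$
$q{\left(P,E \right)} = \frac{5 + P}{4 + E}$
$q{\left(n,-2 \right)} X \left(-11\right) = \frac{5 + 4}{4 - 2} \left(-1\right) \left(-11\right) = \frac{1}{2} \cdot 9 \left(-1\right) \left(-11\right) = \frac{9}{2} \left(-1\right) \left(-11\right) = \left(- \frac{9}{2}\right) \left(-11\right) = \frac{99}{2}$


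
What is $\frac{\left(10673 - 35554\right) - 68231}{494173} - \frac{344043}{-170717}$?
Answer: $\frac{154120960135}{84363732041} \approx 1.8269$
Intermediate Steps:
$\frac{\left(10673 - 35554\right) - 68231}{494173} - \frac{344043}{-170717} = \left(-24881 - 68231\right) \frac{1}{494173} - - \frac{344043}{170717} = \left(-93112\right) \frac{1}{494173} + \frac{344043}{170717} = - \frac{93112}{494173} + \frac{344043}{170717} = \frac{154120960135}{84363732041}$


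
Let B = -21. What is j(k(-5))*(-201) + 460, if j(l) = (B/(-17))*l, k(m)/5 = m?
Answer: 113345/17 ≈ 6667.4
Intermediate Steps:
k(m) = 5*m
j(l) = 21*l/17 (j(l) = (-21/(-17))*l = (-21*(-1/17))*l = 21*l/17)
j(k(-5))*(-201) + 460 = (21*(5*(-5))/17)*(-201) + 460 = ((21/17)*(-25))*(-201) + 460 = -525/17*(-201) + 460 = 105525/17 + 460 = 113345/17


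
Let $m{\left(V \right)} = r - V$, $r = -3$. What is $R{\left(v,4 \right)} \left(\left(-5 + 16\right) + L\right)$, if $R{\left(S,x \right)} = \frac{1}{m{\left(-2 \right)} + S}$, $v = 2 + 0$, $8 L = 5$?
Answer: $\frac{93}{8} \approx 11.625$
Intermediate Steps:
$L = \frac{5}{8}$ ($L = \frac{1}{8} \cdot 5 = \frac{5}{8} \approx 0.625$)
$v = 2$
$m{\left(V \right)} = -3 - V$
$R{\left(S,x \right)} = \frac{1}{-1 + S}$ ($R{\left(S,x \right)} = \frac{1}{\left(-3 - -2\right) + S} = \frac{1}{\left(-3 + 2\right) + S} = \frac{1}{-1 + S}$)
$R{\left(v,4 \right)} \left(\left(-5 + 16\right) + L\right) = \frac{\left(-5 + 16\right) + \frac{5}{8}}{-1 + 2} = \frac{11 + \frac{5}{8}}{1} = 1 \cdot \frac{93}{8} = \frac{93}{8}$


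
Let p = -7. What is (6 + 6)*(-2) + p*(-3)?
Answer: -3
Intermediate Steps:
(6 + 6)*(-2) + p*(-3) = (6 + 6)*(-2) - 7*(-3) = 12*(-2) + 21 = -24 + 21 = -3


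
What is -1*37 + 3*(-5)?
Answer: -52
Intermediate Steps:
-1*37 + 3*(-5) = -37 - 15 = -52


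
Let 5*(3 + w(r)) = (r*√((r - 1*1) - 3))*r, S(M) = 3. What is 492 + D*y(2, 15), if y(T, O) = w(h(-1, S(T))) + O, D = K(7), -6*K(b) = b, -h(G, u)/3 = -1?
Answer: 478 - 21*I/10 ≈ 478.0 - 2.1*I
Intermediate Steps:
h(G, u) = 3 (h(G, u) = -3*(-1) = 3)
K(b) = -b/6
w(r) = -3 + r²*√(-4 + r)/5 (w(r) = -3 + ((r*√((r - 1*1) - 3))*r)/5 = -3 + ((r*√((r - 1) - 3))*r)/5 = -3 + ((r*√((-1 + r) - 3))*r)/5 = -3 + ((r*√(-4 + r))*r)/5 = -3 + (r²*√(-4 + r))/5 = -3 + r²*√(-4 + r)/5)
D = -7/6 (D = -⅙*7 = -7/6 ≈ -1.1667)
y(T, O) = -3 + O + 9*I/5 (y(T, O) = (-3 + (⅕)*3²*√(-4 + 3)) + O = (-3 + (⅕)*9*√(-1)) + O = (-3 + (⅕)*9*I) + O = (-3 + 9*I/5) + O = -3 + O + 9*I/5)
492 + D*y(2, 15) = 492 - 7*(-3 + 15 + 9*I/5)/6 = 492 - 7*(12 + 9*I/5)/6 = 492 + (-14 - 21*I/10) = 478 - 21*I/10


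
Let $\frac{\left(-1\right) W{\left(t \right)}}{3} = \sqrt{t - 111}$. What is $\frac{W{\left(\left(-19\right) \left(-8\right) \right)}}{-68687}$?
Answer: $\frac{3 \sqrt{41}}{68687} \approx 0.00027967$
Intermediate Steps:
$W{\left(t \right)} = - 3 \sqrt{-111 + t}$ ($W{\left(t \right)} = - 3 \sqrt{t - 111} = - 3 \sqrt{-111 + t}$)
$\frac{W{\left(\left(-19\right) \left(-8\right) \right)}}{-68687} = \frac{\left(-3\right) \sqrt{-111 - -152}}{-68687} = - 3 \sqrt{-111 + 152} \left(- \frac{1}{68687}\right) = - 3 \sqrt{41} \left(- \frac{1}{68687}\right) = \frac{3 \sqrt{41}}{68687}$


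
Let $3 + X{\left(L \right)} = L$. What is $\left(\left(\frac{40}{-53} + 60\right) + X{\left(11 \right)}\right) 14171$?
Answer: $\frac{50505444}{53} \approx 9.5293 \cdot 10^{5}$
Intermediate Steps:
$X{\left(L \right)} = -3 + L$
$\left(\left(\frac{40}{-53} + 60\right) + X{\left(11 \right)}\right) 14171 = \left(\left(\frac{40}{-53} + 60\right) + \left(-3 + 11\right)\right) 14171 = \left(\left(40 \left(- \frac{1}{53}\right) + 60\right) + 8\right) 14171 = \left(\left(- \frac{40}{53} + 60\right) + 8\right) 14171 = \left(\frac{3140}{53} + 8\right) 14171 = \frac{3564}{53} \cdot 14171 = \frac{50505444}{53}$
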